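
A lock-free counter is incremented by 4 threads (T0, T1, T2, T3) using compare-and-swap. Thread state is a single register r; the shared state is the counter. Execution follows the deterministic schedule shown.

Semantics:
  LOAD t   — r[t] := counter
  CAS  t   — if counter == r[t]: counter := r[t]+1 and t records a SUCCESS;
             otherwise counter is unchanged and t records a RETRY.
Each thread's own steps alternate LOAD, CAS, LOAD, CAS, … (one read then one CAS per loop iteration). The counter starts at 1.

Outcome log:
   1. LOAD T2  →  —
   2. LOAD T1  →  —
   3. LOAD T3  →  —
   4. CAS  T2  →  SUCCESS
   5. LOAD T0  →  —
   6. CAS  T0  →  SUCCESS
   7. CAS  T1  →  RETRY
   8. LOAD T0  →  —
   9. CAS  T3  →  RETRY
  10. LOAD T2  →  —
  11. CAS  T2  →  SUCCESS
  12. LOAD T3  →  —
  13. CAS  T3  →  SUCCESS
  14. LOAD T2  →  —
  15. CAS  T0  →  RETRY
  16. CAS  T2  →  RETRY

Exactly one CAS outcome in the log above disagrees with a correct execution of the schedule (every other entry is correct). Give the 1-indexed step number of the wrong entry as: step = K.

Correct run:
#1 T2 reads 1
#2 T1 reads 1
#3 T3 reads 1
#4 T2 CAS(1→2) writes; counter now 2
#5 T0 reads 2
#6 T0 CAS(2→3) writes; counter now 3
#7 T1 CAS(1→2) fails; counter now 3
#8 T0 reads 3
#9 T3 CAS(1→2) fails; counter now 3
#10 T2 reads 3
#11 T2 CAS(3→4) writes; counter now 4
#12 T3 reads 4
#13 T3 CAS(4→5) writes; counter now 5
#14 T2 reads 5
#15 T0 CAS(3→4) fails; counter now 5
#16 T2 CAS(5→6) writes; counter now 6
Flip is step 16.

step = 16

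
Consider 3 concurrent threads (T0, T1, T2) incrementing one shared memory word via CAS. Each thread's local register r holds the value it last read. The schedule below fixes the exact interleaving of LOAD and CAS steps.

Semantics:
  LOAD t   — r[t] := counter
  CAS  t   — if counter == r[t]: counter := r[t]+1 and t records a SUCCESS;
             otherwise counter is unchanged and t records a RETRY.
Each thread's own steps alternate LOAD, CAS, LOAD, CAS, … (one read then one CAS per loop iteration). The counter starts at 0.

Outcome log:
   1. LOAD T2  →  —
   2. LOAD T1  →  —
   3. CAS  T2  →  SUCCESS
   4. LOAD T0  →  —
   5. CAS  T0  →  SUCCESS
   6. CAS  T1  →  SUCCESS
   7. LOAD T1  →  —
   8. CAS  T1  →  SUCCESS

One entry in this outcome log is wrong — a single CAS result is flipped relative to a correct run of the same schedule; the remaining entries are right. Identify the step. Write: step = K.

Reference trace:
step 1: T2 LOAD ⇒ load; ctr=0 reg=0
step 2: T1 LOAD ⇒ load; ctr=0 reg=0
step 3: T2 CAS ⇒ ok; ctr=1 reg=0
step 4: T0 LOAD ⇒ load; ctr=1 reg=1
step 5: T0 CAS ⇒ ok; ctr=2 reg=1
step 6: T1 CAS ⇒ retry; ctr=2 reg=0
step 7: T1 LOAD ⇒ load; ctr=2 reg=2
step 8: T1 CAS ⇒ ok; ctr=3 reg=2
Mismatch at 6.

step = 6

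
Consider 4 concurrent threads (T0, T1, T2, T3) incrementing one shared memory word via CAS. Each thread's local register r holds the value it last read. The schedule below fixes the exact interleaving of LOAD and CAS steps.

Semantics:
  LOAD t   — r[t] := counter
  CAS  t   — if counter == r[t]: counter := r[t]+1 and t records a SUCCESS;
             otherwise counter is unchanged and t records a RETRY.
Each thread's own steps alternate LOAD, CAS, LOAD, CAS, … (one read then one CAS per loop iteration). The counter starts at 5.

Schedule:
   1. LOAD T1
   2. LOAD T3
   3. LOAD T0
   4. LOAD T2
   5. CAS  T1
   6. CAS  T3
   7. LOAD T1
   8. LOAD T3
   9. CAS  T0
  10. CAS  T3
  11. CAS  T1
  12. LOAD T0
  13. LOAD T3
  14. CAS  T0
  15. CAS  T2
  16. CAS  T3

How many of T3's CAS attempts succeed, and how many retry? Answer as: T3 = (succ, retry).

T3 = (1, 2)

1. LOAD T1 → mem=5 r[T1]=5 [LOAD]
2. LOAD T3 → mem=5 r[T3]=5 [LOAD]
3. LOAD T0 → mem=5 r[T0]=5 [LOAD]
4. LOAD T2 → mem=5 r[T2]=5 [LOAD]
5. CAS T1 → mem=6 r[T1]=5 [OK]
6. CAS T3 → mem=6 r[T3]=5 [RETRY]
7. LOAD T1 → mem=6 r[T1]=6 [LOAD]
8. LOAD T3 → mem=6 r[T3]=6 [LOAD]
9. CAS T0 → mem=6 r[T0]=5 [RETRY]
10. CAS T3 → mem=7 r[T3]=6 [OK]
11. CAS T1 → mem=7 r[T1]=6 [RETRY]
12. LOAD T0 → mem=7 r[T0]=7 [LOAD]
13. LOAD T3 → mem=7 r[T3]=7 [LOAD]
14. CAS T0 → mem=8 r[T0]=7 [OK]
15. CAS T2 → mem=8 r[T2]=5 [RETRY]
16. CAS T3 → mem=8 r[T3]=7 [RETRY]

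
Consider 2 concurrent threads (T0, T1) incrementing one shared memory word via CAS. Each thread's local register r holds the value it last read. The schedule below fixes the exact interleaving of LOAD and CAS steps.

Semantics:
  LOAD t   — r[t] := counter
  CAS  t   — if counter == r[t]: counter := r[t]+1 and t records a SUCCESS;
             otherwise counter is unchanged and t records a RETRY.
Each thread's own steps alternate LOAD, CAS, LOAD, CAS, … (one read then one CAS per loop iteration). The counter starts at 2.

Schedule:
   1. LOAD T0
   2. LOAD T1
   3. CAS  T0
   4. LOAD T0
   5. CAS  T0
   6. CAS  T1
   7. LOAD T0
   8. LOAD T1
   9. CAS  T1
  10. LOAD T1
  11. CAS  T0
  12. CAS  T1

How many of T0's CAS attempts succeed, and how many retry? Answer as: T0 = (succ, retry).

T0 = (2, 1)

step 1: T0 LOAD ⇒ load; ctr=2 reg=2
step 2: T1 LOAD ⇒ load; ctr=2 reg=2
step 3: T0 CAS ⇒ ok; ctr=3 reg=2
step 4: T0 LOAD ⇒ load; ctr=3 reg=3
step 5: T0 CAS ⇒ ok; ctr=4 reg=3
step 6: T1 CAS ⇒ retry; ctr=4 reg=2
step 7: T0 LOAD ⇒ load; ctr=4 reg=4
step 8: T1 LOAD ⇒ load; ctr=4 reg=4
step 9: T1 CAS ⇒ ok; ctr=5 reg=4
step 10: T1 LOAD ⇒ load; ctr=5 reg=5
step 11: T0 CAS ⇒ retry; ctr=5 reg=4
step 12: T1 CAS ⇒ ok; ctr=6 reg=5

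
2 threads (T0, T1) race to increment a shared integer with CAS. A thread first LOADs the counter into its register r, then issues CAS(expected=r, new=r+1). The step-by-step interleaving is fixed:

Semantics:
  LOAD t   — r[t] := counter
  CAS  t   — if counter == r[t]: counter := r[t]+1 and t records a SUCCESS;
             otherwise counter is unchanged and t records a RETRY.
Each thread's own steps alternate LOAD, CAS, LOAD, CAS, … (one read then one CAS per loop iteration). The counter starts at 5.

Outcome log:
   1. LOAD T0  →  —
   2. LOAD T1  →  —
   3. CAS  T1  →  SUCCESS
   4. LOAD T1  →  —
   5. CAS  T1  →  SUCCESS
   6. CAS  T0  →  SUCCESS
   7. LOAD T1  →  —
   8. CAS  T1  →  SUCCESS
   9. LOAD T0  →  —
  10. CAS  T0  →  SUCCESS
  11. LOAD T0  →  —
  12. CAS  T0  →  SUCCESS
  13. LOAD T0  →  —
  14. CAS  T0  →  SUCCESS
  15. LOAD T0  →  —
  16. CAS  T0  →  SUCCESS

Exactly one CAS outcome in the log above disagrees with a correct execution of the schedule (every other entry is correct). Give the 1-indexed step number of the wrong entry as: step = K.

step = 6

Reference trace:
1. LOAD T0 → mem=5 r[T0]=5 [LOAD]
2. LOAD T1 → mem=5 r[T1]=5 [LOAD]
3. CAS T1 → mem=6 r[T1]=5 [OK]
4. LOAD T1 → mem=6 r[T1]=6 [LOAD]
5. CAS T1 → mem=7 r[T1]=6 [OK]
6. CAS T0 → mem=7 r[T0]=5 [RETRY]
7. LOAD T1 → mem=7 r[T1]=7 [LOAD]
8. CAS T1 → mem=8 r[T1]=7 [OK]
9. LOAD T0 → mem=8 r[T0]=8 [LOAD]
10. CAS T0 → mem=9 r[T0]=8 [OK]
11. LOAD T0 → mem=9 r[T0]=9 [LOAD]
12. CAS T0 → mem=10 r[T0]=9 [OK]
13. LOAD T0 → mem=10 r[T0]=10 [LOAD]
14. CAS T0 → mem=11 r[T0]=10 [OK]
15. LOAD T0 → mem=11 r[T0]=11 [LOAD]
16. CAS T0 → mem=12 r[T0]=11 [OK]
Mismatch at 6.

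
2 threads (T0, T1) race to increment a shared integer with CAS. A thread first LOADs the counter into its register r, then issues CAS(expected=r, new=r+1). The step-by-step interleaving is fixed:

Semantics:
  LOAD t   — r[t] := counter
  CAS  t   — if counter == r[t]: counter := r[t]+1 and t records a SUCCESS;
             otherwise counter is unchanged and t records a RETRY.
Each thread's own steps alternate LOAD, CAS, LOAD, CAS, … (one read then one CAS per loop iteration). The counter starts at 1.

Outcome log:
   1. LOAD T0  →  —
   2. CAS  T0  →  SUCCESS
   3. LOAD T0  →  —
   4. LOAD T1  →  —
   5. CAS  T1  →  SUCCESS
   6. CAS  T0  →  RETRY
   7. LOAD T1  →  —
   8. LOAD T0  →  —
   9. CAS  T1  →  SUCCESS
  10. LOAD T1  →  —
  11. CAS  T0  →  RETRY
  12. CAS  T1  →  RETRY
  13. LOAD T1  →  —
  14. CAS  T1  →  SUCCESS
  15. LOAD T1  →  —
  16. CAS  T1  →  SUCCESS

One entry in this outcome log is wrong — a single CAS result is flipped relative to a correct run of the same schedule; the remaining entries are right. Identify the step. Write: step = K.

Re-executing:
1. LOAD T0 → mem=1 r[T0]=1 [LOAD]
2. CAS T0 → mem=2 r[T0]=1 [OK]
3. LOAD T0 → mem=2 r[T0]=2 [LOAD]
4. LOAD T1 → mem=2 r[T1]=2 [LOAD]
5. CAS T1 → mem=3 r[T1]=2 [OK]
6. CAS T0 → mem=3 r[T0]=2 [RETRY]
7. LOAD T1 → mem=3 r[T1]=3 [LOAD]
8. LOAD T0 → mem=3 r[T0]=3 [LOAD]
9. CAS T1 → mem=4 r[T1]=3 [OK]
10. LOAD T1 → mem=4 r[T1]=4 [LOAD]
11. CAS T0 → mem=4 r[T0]=3 [RETRY]
12. CAS T1 → mem=5 r[T1]=4 [OK]
13. LOAD T1 → mem=5 r[T1]=5 [LOAD]
14. CAS T1 → mem=6 r[T1]=5 [OK]
15. LOAD T1 → mem=6 r[T1]=6 [LOAD]
16. CAS T1 → mem=7 r[T1]=6 [OK]
Mismatch at 12.

step = 12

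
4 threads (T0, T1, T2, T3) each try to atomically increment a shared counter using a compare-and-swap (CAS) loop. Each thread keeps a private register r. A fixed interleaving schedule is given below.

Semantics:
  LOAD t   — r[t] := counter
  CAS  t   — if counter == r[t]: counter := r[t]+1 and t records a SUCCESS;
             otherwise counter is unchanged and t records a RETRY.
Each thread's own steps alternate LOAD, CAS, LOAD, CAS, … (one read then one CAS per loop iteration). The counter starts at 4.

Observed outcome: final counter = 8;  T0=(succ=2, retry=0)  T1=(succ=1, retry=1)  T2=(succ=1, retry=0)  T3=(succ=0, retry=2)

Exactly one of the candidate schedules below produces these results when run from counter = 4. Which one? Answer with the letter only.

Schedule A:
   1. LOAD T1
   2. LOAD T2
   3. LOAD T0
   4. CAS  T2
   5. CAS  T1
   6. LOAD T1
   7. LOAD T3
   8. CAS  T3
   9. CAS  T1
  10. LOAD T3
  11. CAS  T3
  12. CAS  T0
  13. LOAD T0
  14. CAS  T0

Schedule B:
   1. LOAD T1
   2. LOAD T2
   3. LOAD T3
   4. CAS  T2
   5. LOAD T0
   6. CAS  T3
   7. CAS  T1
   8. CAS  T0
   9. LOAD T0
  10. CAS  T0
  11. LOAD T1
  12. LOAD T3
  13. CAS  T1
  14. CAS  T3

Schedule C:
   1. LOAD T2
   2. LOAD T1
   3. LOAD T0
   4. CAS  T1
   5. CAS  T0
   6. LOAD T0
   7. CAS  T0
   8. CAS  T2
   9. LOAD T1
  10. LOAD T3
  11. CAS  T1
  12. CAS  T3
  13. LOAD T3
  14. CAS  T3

Tracing schedule B:
[1] T1.load  rd  (counter 4, T1.r 4)
[2] T2.load  rd  (counter 4, T2.r 4)
[3] T3.load  rd  (counter 4, T3.r 4)
[4] T2.cas  hit  (counter 5, T2.r 4)
[5] T0.load  rd  (counter 5, T0.r 5)
[6] T3.cas  miss  (counter 5, T3.r 4)
[7] T1.cas  miss  (counter 5, T1.r 4)
[8] T0.cas  hit  (counter 6, T0.r 5)
[9] T0.load  rd  (counter 6, T0.r 6)
[10] T0.cas  hit  (counter 7, T0.r 6)
[11] T1.load  rd  (counter 7, T1.r 7)
[12] T3.load  rd  (counter 7, T3.r 7)
[13] T1.cas  hit  (counter 8, T1.r 7)
[14] T3.cas  miss  (counter 8, T3.r 7)

B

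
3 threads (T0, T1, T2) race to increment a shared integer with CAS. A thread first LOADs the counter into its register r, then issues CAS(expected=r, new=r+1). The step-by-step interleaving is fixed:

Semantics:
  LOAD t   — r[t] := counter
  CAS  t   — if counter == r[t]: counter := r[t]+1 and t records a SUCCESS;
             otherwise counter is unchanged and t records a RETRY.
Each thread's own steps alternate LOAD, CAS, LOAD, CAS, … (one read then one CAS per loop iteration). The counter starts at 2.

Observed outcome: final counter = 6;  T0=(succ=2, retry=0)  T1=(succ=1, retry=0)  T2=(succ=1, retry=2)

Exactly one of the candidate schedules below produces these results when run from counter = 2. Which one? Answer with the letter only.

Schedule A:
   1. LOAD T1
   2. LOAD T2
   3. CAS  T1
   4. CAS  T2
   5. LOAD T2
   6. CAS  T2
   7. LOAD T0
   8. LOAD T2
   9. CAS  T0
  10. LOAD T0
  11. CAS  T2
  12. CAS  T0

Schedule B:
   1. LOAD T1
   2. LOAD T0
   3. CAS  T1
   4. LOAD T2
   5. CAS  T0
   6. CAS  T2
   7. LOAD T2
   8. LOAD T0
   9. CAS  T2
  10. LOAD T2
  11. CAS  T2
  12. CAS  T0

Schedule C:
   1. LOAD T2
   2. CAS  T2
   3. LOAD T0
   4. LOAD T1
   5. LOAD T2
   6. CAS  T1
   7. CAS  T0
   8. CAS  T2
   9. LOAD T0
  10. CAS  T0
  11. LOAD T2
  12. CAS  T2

A

Tracing schedule A:
T1 LOAD — after: cnt=2, r=2 — load
T2 LOAD — after: cnt=2, r=2 — load
T1 CAS — after: cnt=3, r=2 — ok
T2 CAS — after: cnt=3, r=2 — retry
T2 LOAD — after: cnt=3, r=3 — load
T2 CAS — after: cnt=4, r=3 — ok
T0 LOAD — after: cnt=4, r=4 — load
T2 LOAD — after: cnt=4, r=4 — load
T0 CAS — after: cnt=5, r=4 — ok
T0 LOAD — after: cnt=5, r=5 — load
T2 CAS — after: cnt=5, r=4 — retry
T0 CAS — after: cnt=6, r=5 — ok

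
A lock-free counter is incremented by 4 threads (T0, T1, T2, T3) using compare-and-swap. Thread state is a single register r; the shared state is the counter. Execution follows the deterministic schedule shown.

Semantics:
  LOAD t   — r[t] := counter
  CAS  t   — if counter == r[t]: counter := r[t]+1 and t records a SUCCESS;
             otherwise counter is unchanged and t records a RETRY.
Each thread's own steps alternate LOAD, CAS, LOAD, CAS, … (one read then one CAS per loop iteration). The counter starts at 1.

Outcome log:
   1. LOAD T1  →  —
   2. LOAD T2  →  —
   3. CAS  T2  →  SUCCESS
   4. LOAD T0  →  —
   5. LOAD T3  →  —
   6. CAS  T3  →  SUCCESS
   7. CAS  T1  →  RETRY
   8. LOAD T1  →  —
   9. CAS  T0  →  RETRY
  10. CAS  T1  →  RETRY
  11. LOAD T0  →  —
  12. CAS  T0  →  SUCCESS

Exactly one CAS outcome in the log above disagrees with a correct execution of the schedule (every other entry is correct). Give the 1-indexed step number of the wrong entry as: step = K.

Correct run:
step 1: T1 LOAD ⇒ load; ctr=1 reg=1
step 2: T2 LOAD ⇒ load; ctr=1 reg=1
step 3: T2 CAS ⇒ ok; ctr=2 reg=1
step 4: T0 LOAD ⇒ load; ctr=2 reg=2
step 5: T3 LOAD ⇒ load; ctr=2 reg=2
step 6: T3 CAS ⇒ ok; ctr=3 reg=2
step 7: T1 CAS ⇒ retry; ctr=3 reg=1
step 8: T1 LOAD ⇒ load; ctr=3 reg=3
step 9: T0 CAS ⇒ retry; ctr=3 reg=2
step 10: T1 CAS ⇒ ok; ctr=4 reg=3
step 11: T0 LOAD ⇒ load; ctr=4 reg=4
step 12: T0 CAS ⇒ ok; ctr=5 reg=4
Log disagrees first at step 10.

step = 10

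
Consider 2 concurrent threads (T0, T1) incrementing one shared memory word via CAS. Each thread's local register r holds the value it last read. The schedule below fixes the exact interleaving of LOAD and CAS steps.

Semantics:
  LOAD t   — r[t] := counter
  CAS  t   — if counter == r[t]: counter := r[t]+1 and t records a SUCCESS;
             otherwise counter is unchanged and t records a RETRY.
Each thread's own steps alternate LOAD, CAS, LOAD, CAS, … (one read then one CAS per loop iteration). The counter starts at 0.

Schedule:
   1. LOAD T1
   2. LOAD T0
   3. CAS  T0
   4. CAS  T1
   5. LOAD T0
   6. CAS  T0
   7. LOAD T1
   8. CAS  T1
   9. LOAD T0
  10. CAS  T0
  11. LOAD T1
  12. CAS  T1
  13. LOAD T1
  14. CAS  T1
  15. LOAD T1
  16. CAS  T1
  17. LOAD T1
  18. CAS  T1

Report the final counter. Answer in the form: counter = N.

step 1: T1 LOAD ⇒ load; ctr=0 reg=0
step 2: T0 LOAD ⇒ load; ctr=0 reg=0
step 3: T0 CAS ⇒ ok; ctr=1 reg=0
step 4: T1 CAS ⇒ retry; ctr=1 reg=0
step 5: T0 LOAD ⇒ load; ctr=1 reg=1
step 6: T0 CAS ⇒ ok; ctr=2 reg=1
step 7: T1 LOAD ⇒ load; ctr=2 reg=2
step 8: T1 CAS ⇒ ok; ctr=3 reg=2
step 9: T0 LOAD ⇒ load; ctr=3 reg=3
step 10: T0 CAS ⇒ ok; ctr=4 reg=3
step 11: T1 LOAD ⇒ load; ctr=4 reg=4
step 12: T1 CAS ⇒ ok; ctr=5 reg=4
step 13: T1 LOAD ⇒ load; ctr=5 reg=5
step 14: T1 CAS ⇒ ok; ctr=6 reg=5
step 15: T1 LOAD ⇒ load; ctr=6 reg=6
step 16: T1 CAS ⇒ ok; ctr=7 reg=6
step 17: T1 LOAD ⇒ load; ctr=7 reg=7
step 18: T1 CAS ⇒ ok; ctr=8 reg=7

counter = 8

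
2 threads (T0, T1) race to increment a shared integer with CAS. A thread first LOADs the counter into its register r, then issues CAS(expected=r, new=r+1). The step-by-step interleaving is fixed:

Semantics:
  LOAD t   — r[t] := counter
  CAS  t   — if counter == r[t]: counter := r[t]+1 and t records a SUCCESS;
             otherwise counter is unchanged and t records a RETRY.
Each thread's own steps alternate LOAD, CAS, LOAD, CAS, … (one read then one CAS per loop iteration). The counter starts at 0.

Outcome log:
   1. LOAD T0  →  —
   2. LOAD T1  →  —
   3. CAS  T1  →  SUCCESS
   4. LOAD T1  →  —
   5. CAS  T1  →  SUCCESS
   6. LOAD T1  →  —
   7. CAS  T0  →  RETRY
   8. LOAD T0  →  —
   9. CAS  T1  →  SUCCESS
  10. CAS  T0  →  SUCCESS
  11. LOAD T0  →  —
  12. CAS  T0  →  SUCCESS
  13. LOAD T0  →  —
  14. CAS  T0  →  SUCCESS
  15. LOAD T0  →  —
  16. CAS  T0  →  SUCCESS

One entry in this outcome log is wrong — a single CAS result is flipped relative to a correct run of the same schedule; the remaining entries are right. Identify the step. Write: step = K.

step = 10

Reference trace:
[1] T0.load  rd  (counter 0, T0.r 0)
[2] T1.load  rd  (counter 0, T1.r 0)
[3] T1.cas  hit  (counter 1, T1.r 0)
[4] T1.load  rd  (counter 1, T1.r 1)
[5] T1.cas  hit  (counter 2, T1.r 1)
[6] T1.load  rd  (counter 2, T1.r 2)
[7] T0.cas  miss  (counter 2, T0.r 0)
[8] T0.load  rd  (counter 2, T0.r 2)
[9] T1.cas  hit  (counter 3, T1.r 2)
[10] T0.cas  miss  (counter 3, T0.r 2)
[11] T0.load  rd  (counter 3, T0.r 3)
[12] T0.cas  hit  (counter 4, T0.r 3)
[13] T0.load  rd  (counter 4, T0.r 4)
[14] T0.cas  hit  (counter 5, T0.r 4)
[15] T0.load  rd  (counter 5, T0.r 5)
[16] T0.cas  hit  (counter 6, T0.r 5)
Flip is step 10.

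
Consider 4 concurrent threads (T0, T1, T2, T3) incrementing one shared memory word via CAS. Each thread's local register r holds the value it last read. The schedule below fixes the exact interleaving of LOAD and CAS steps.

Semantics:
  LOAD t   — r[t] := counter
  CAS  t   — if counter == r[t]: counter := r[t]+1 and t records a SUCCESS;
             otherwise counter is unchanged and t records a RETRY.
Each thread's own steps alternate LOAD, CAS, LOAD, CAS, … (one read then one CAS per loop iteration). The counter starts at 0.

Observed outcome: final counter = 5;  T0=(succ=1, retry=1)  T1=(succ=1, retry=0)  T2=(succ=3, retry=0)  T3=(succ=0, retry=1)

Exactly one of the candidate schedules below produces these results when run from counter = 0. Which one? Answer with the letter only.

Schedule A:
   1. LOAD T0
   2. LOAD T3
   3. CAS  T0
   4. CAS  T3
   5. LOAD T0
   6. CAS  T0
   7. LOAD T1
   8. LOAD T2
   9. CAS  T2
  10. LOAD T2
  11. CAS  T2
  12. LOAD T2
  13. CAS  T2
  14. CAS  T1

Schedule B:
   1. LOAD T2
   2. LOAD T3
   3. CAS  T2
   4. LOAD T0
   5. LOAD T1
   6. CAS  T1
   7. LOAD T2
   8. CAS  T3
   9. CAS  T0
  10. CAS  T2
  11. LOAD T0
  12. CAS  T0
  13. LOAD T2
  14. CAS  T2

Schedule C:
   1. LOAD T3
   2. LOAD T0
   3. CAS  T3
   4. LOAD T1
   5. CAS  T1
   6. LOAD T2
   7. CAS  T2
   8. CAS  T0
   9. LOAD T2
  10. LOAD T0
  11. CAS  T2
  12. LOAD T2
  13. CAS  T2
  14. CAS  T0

B

Run B:
step 1: T2 LOAD ⇒ load; ctr=0 reg=0
step 2: T3 LOAD ⇒ load; ctr=0 reg=0
step 3: T2 CAS ⇒ ok; ctr=1 reg=0
step 4: T0 LOAD ⇒ load; ctr=1 reg=1
step 5: T1 LOAD ⇒ load; ctr=1 reg=1
step 6: T1 CAS ⇒ ok; ctr=2 reg=1
step 7: T2 LOAD ⇒ load; ctr=2 reg=2
step 8: T3 CAS ⇒ retry; ctr=2 reg=0
step 9: T0 CAS ⇒ retry; ctr=2 reg=1
step 10: T2 CAS ⇒ ok; ctr=3 reg=2
step 11: T0 LOAD ⇒ load; ctr=3 reg=3
step 12: T0 CAS ⇒ ok; ctr=4 reg=3
step 13: T2 LOAD ⇒ load; ctr=4 reg=4
step 14: T2 CAS ⇒ ok; ctr=5 reg=4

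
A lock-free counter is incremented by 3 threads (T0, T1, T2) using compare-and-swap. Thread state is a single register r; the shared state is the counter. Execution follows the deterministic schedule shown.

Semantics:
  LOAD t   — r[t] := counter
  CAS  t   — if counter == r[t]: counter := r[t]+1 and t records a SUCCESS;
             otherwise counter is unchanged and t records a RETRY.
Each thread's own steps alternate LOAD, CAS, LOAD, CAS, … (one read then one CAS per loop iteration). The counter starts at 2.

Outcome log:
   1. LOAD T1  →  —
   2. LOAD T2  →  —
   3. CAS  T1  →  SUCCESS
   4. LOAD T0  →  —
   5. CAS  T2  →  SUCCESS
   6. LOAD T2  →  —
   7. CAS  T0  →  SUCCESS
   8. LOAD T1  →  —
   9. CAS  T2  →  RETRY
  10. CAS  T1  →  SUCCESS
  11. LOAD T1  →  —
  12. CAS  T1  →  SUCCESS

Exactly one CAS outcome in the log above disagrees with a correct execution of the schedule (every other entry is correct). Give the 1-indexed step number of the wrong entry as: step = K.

step = 5

Re-executing:
   1) LOAD T1:  M=2  r_T1=2
   2) LOAD T2:  M=2  r_T2=2
   3) CAS  T1:  M=3  r_T1=2 ✓
   4) LOAD T0:  M=3  r_T0=3
   5) CAS  T2:  M=3  r_T2=2 ✗
   6) LOAD T2:  M=3  r_T2=3
   7) CAS  T0:  M=4  r_T0=3 ✓
   8) LOAD T1:  M=4  r_T1=4
   9) CAS  T2:  M=4  r_T2=3 ✗
  10) CAS  T1:  M=5  r_T1=4 ✓
  11) LOAD T1:  M=5  r_T1=5
  12) CAS  T1:  M=6  r_T1=5 ✓
Log disagrees first at step 5.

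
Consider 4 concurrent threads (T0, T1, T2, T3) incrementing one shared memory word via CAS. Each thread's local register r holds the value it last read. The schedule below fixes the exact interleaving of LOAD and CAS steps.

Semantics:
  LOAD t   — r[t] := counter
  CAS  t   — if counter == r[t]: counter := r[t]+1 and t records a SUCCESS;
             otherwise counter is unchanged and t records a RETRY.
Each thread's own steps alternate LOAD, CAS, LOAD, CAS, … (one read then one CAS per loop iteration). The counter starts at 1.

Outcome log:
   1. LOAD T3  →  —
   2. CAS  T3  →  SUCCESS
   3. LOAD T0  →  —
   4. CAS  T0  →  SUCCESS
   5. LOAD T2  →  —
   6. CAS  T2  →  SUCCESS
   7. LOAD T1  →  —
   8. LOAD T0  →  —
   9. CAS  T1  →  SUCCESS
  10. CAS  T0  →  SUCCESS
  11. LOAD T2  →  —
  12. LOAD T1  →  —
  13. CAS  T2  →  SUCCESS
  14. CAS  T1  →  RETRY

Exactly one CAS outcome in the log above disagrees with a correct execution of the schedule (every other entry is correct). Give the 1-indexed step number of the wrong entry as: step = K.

step = 10

Reference trace:
#1 T3 reads 1
#2 T3 CAS(1→2) writes; counter now 2
#3 T0 reads 2
#4 T0 CAS(2→3) writes; counter now 3
#5 T2 reads 3
#6 T2 CAS(3→4) writes; counter now 4
#7 T1 reads 4
#8 T0 reads 4
#9 T1 CAS(4→5) writes; counter now 5
#10 T0 CAS(4→5) fails; counter now 5
#11 T2 reads 5
#12 T1 reads 5
#13 T2 CAS(5→6) writes; counter now 6
#14 T1 CAS(5→6) fails; counter now 6
Flip is step 10.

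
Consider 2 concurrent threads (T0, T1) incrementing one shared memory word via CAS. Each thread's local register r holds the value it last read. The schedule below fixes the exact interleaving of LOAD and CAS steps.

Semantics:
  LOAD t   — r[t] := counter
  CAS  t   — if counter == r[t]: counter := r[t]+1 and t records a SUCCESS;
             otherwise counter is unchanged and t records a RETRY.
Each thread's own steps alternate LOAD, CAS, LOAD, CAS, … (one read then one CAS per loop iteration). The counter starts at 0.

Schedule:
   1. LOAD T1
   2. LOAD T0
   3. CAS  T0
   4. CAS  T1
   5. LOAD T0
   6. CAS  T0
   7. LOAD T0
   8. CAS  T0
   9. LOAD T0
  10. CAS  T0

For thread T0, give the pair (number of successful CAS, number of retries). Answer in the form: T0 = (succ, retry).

T0 = (4, 0)

#1 T1 reads 0
#2 T0 reads 0
#3 T0 CAS(0→1) writes; counter now 1
#4 T1 CAS(0→1) fails; counter now 1
#5 T0 reads 1
#6 T0 CAS(1→2) writes; counter now 2
#7 T0 reads 2
#8 T0 CAS(2→3) writes; counter now 3
#9 T0 reads 3
#10 T0 CAS(3→4) writes; counter now 4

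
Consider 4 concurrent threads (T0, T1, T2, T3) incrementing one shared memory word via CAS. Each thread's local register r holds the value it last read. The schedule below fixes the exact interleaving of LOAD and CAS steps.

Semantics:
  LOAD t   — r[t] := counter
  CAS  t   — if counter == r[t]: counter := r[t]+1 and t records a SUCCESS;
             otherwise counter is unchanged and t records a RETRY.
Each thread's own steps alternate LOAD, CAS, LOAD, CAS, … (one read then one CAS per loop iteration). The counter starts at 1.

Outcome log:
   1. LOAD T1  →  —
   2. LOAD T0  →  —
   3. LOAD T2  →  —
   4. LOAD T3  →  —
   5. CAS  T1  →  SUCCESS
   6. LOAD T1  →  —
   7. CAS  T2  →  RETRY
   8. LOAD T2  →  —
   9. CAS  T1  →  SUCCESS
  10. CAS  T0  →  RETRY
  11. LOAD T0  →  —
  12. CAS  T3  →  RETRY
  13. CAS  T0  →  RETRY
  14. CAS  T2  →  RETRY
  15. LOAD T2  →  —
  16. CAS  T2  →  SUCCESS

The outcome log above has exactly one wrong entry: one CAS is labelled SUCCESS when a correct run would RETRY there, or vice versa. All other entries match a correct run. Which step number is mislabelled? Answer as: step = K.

step = 13

Re-executing:
step 1: T1 LOAD ⇒ load; ctr=1 reg=1
step 2: T0 LOAD ⇒ load; ctr=1 reg=1
step 3: T2 LOAD ⇒ load; ctr=1 reg=1
step 4: T3 LOAD ⇒ load; ctr=1 reg=1
step 5: T1 CAS ⇒ ok; ctr=2 reg=1
step 6: T1 LOAD ⇒ load; ctr=2 reg=2
step 7: T2 CAS ⇒ retry; ctr=2 reg=1
step 8: T2 LOAD ⇒ load; ctr=2 reg=2
step 9: T1 CAS ⇒ ok; ctr=3 reg=2
step 10: T0 CAS ⇒ retry; ctr=3 reg=1
step 11: T0 LOAD ⇒ load; ctr=3 reg=3
step 12: T3 CAS ⇒ retry; ctr=3 reg=1
step 13: T0 CAS ⇒ ok; ctr=4 reg=3
step 14: T2 CAS ⇒ retry; ctr=4 reg=2
step 15: T2 LOAD ⇒ load; ctr=4 reg=4
step 16: T2 CAS ⇒ ok; ctr=5 reg=4
Mismatch at 13.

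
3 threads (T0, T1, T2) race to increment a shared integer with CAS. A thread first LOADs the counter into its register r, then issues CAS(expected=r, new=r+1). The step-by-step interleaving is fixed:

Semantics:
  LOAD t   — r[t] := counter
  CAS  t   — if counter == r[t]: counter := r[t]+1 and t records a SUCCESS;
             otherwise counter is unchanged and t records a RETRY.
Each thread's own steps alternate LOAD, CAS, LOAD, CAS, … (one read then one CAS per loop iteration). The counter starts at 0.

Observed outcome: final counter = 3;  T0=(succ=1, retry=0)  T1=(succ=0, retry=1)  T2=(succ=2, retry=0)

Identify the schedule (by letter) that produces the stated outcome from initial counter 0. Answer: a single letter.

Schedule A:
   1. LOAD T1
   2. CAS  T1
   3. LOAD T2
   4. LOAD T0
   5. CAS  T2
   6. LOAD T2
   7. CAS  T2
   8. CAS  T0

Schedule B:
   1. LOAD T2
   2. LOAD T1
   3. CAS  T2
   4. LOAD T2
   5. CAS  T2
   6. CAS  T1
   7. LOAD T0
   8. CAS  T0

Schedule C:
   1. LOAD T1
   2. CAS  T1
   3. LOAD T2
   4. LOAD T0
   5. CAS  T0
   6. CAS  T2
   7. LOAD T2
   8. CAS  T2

B

Simulating candidate B:
step 1: T2 LOAD ⇒ load; ctr=0 reg=0
step 2: T1 LOAD ⇒ load; ctr=0 reg=0
step 3: T2 CAS ⇒ ok; ctr=1 reg=0
step 4: T2 LOAD ⇒ load; ctr=1 reg=1
step 5: T2 CAS ⇒ ok; ctr=2 reg=1
step 6: T1 CAS ⇒ retry; ctr=2 reg=0
step 7: T0 LOAD ⇒ load; ctr=2 reg=2
step 8: T0 CAS ⇒ ok; ctr=3 reg=2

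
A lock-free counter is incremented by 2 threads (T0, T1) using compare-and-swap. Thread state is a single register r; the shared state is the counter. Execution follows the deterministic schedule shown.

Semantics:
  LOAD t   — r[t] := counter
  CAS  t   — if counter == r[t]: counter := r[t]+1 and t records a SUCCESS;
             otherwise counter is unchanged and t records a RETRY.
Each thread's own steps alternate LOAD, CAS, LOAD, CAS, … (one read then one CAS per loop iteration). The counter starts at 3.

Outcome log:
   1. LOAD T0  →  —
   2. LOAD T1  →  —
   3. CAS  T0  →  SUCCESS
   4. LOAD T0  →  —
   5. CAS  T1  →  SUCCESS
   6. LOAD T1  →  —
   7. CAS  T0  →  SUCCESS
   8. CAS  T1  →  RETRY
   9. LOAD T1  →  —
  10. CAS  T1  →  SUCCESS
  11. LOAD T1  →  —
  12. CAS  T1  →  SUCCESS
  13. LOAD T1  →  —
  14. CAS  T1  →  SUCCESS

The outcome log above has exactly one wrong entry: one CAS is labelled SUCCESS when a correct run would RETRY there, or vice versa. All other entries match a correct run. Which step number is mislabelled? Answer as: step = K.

step = 5

Reference trace:
step 1: T0 LOAD ⇒ load; ctr=3 reg=3
step 2: T1 LOAD ⇒ load; ctr=3 reg=3
step 3: T0 CAS ⇒ ok; ctr=4 reg=3
step 4: T0 LOAD ⇒ load; ctr=4 reg=4
step 5: T1 CAS ⇒ retry; ctr=4 reg=3
step 6: T1 LOAD ⇒ load; ctr=4 reg=4
step 7: T0 CAS ⇒ ok; ctr=5 reg=4
step 8: T1 CAS ⇒ retry; ctr=5 reg=4
step 9: T1 LOAD ⇒ load; ctr=5 reg=5
step 10: T1 CAS ⇒ ok; ctr=6 reg=5
step 11: T1 LOAD ⇒ load; ctr=6 reg=6
step 12: T1 CAS ⇒ ok; ctr=7 reg=6
step 13: T1 LOAD ⇒ load; ctr=7 reg=7
step 14: T1 CAS ⇒ ok; ctr=8 reg=7
Log disagrees first at step 5.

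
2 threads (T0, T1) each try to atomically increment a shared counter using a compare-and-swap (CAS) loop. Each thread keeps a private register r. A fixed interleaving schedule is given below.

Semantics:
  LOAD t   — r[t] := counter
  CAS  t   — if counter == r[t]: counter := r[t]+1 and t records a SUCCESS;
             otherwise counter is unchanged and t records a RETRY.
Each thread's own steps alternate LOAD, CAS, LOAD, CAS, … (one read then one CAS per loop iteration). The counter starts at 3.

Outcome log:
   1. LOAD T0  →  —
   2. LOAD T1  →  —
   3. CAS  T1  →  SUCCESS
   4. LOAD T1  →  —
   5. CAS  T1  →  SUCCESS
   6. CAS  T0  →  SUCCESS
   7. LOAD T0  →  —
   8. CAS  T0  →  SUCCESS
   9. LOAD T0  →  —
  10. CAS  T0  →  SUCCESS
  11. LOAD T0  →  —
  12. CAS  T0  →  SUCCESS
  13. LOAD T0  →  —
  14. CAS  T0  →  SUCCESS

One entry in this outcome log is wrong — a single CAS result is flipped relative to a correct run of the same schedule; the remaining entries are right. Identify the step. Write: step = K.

Correct run:
   1) LOAD T0:  M=3  r_T0=3
   2) LOAD T1:  M=3  r_T1=3
   3) CAS  T1:  M=4  r_T1=3 ✓
   4) LOAD T1:  M=4  r_T1=4
   5) CAS  T1:  M=5  r_T1=4 ✓
   6) CAS  T0:  M=5  r_T0=3 ✗
   7) LOAD T0:  M=5  r_T0=5
   8) CAS  T0:  M=6  r_T0=5 ✓
   9) LOAD T0:  M=6  r_T0=6
  10) CAS  T0:  M=7  r_T0=6 ✓
  11) LOAD T0:  M=7  r_T0=7
  12) CAS  T0:  M=8  r_T0=7 ✓
  13) LOAD T0:  M=8  r_T0=8
  14) CAS  T0:  M=9  r_T0=8 ✓
Log disagrees first at step 6.

step = 6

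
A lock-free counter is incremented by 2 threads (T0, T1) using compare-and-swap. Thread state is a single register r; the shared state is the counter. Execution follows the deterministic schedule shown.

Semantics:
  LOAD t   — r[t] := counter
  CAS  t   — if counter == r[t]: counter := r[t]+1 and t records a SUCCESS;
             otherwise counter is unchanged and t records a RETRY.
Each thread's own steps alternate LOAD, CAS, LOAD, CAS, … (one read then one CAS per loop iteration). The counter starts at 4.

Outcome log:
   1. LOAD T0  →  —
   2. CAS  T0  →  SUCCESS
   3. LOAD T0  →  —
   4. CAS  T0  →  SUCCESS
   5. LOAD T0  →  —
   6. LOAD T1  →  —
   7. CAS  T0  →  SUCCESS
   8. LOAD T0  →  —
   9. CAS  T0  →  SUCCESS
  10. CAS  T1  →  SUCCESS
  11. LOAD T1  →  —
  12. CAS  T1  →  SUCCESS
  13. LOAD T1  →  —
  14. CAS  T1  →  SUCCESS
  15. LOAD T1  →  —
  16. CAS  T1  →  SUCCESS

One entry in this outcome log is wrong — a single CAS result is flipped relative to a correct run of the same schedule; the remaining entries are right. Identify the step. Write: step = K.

step = 10

Reference trace:
[1] T0.load  rd  (counter 4, T0.r 4)
[2] T0.cas  hit  (counter 5, T0.r 4)
[3] T0.load  rd  (counter 5, T0.r 5)
[4] T0.cas  hit  (counter 6, T0.r 5)
[5] T0.load  rd  (counter 6, T0.r 6)
[6] T1.load  rd  (counter 6, T1.r 6)
[7] T0.cas  hit  (counter 7, T0.r 6)
[8] T0.load  rd  (counter 7, T0.r 7)
[9] T0.cas  hit  (counter 8, T0.r 7)
[10] T1.cas  miss  (counter 8, T1.r 6)
[11] T1.load  rd  (counter 8, T1.r 8)
[12] T1.cas  hit  (counter 9, T1.r 8)
[13] T1.load  rd  (counter 9, T1.r 9)
[14] T1.cas  hit  (counter 10, T1.r 9)
[15] T1.load  rd  (counter 10, T1.r 10)
[16] T1.cas  hit  (counter 11, T1.r 10)
Mismatch at 10.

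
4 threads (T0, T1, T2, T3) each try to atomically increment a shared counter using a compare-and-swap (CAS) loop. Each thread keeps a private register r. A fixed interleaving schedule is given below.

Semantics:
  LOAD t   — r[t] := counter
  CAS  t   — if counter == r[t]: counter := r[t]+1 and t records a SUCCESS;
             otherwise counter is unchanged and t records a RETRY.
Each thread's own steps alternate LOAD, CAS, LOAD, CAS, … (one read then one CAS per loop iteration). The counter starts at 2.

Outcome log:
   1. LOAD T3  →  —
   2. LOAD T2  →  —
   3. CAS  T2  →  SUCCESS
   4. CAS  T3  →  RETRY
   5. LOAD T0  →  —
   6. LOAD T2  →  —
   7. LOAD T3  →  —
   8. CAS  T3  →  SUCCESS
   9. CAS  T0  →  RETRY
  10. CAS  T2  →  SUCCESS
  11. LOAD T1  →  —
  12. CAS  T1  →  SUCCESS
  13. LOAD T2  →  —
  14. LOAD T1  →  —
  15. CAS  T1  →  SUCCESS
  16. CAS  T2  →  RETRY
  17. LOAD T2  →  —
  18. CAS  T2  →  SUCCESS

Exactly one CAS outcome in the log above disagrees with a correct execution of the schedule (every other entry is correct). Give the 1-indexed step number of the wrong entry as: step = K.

step = 10

Correct run:
[1] T3.load  rd  (counter 2, T3.r 2)
[2] T2.load  rd  (counter 2, T2.r 2)
[3] T2.cas  hit  (counter 3, T2.r 2)
[4] T3.cas  miss  (counter 3, T3.r 2)
[5] T0.load  rd  (counter 3, T0.r 3)
[6] T2.load  rd  (counter 3, T2.r 3)
[7] T3.load  rd  (counter 3, T3.r 3)
[8] T3.cas  hit  (counter 4, T3.r 3)
[9] T0.cas  miss  (counter 4, T0.r 3)
[10] T2.cas  miss  (counter 4, T2.r 3)
[11] T1.load  rd  (counter 4, T1.r 4)
[12] T1.cas  hit  (counter 5, T1.r 4)
[13] T2.load  rd  (counter 5, T2.r 5)
[14] T1.load  rd  (counter 5, T1.r 5)
[15] T1.cas  hit  (counter 6, T1.r 5)
[16] T2.cas  miss  (counter 6, T2.r 5)
[17] T2.load  rd  (counter 6, T2.r 6)
[18] T2.cas  hit  (counter 7, T2.r 6)
Mismatch at 10.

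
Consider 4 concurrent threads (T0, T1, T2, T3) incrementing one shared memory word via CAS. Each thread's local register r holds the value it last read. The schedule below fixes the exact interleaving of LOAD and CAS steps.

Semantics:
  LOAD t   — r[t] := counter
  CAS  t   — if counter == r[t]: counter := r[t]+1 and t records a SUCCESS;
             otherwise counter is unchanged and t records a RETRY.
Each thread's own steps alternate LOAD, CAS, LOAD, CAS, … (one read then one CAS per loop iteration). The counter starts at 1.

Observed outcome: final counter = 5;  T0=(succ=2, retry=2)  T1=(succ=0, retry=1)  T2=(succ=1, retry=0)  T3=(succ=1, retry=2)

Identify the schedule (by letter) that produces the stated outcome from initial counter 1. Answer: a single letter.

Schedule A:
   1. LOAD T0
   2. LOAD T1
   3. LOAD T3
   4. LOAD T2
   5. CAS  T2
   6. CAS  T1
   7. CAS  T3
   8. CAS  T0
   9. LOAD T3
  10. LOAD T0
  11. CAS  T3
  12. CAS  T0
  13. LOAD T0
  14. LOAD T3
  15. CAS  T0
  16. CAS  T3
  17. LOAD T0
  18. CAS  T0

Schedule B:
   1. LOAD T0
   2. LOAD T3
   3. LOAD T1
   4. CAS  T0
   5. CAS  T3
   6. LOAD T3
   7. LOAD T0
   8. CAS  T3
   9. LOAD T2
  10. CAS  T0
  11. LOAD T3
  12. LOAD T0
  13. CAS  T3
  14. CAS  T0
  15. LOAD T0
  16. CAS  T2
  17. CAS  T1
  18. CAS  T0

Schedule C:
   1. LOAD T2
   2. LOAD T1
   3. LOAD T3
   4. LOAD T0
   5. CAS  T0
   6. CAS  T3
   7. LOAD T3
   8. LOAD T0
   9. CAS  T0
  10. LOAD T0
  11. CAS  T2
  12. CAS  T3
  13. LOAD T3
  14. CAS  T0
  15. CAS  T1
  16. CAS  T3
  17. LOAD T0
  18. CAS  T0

Run A:
#1 T0 reads 1
#2 T1 reads 1
#3 T3 reads 1
#4 T2 reads 1
#5 T2 CAS(1→2) writes; counter now 2
#6 T1 CAS(1→2) fails; counter now 2
#7 T3 CAS(1→2) fails; counter now 2
#8 T0 CAS(1→2) fails; counter now 2
#9 T3 reads 2
#10 T0 reads 2
#11 T3 CAS(2→3) writes; counter now 3
#12 T0 CAS(2→3) fails; counter now 3
#13 T0 reads 3
#14 T3 reads 3
#15 T0 CAS(3→4) writes; counter now 4
#16 T3 CAS(3→4) fails; counter now 4
#17 T0 reads 4
#18 T0 CAS(4→5) writes; counter now 5

A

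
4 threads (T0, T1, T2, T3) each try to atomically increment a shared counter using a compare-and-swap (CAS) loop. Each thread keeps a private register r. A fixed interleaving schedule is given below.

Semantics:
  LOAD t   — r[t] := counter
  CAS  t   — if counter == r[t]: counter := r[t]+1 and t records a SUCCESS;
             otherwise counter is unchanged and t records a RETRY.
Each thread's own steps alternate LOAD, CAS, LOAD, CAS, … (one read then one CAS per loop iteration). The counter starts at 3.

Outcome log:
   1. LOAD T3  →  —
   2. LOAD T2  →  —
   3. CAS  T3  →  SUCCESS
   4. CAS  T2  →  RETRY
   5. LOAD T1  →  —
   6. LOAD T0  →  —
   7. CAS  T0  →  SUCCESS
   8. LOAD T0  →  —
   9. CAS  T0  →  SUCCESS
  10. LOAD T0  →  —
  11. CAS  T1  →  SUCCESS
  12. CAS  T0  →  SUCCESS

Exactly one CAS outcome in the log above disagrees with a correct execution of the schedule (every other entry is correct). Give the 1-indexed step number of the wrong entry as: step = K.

step = 11

Reference trace:
   1) LOAD T3:  M=3  r_T3=3
   2) LOAD T2:  M=3  r_T2=3
   3) CAS  T3:  M=4  r_T3=3 ✓
   4) CAS  T2:  M=4  r_T2=3 ✗
   5) LOAD T1:  M=4  r_T1=4
   6) LOAD T0:  M=4  r_T0=4
   7) CAS  T0:  M=5  r_T0=4 ✓
   8) LOAD T0:  M=5  r_T0=5
   9) CAS  T0:  M=6  r_T0=5 ✓
  10) LOAD T0:  M=6  r_T0=6
  11) CAS  T1:  M=6  r_T1=4 ✗
  12) CAS  T0:  M=7  r_T0=6 ✓
Log disagrees first at step 11.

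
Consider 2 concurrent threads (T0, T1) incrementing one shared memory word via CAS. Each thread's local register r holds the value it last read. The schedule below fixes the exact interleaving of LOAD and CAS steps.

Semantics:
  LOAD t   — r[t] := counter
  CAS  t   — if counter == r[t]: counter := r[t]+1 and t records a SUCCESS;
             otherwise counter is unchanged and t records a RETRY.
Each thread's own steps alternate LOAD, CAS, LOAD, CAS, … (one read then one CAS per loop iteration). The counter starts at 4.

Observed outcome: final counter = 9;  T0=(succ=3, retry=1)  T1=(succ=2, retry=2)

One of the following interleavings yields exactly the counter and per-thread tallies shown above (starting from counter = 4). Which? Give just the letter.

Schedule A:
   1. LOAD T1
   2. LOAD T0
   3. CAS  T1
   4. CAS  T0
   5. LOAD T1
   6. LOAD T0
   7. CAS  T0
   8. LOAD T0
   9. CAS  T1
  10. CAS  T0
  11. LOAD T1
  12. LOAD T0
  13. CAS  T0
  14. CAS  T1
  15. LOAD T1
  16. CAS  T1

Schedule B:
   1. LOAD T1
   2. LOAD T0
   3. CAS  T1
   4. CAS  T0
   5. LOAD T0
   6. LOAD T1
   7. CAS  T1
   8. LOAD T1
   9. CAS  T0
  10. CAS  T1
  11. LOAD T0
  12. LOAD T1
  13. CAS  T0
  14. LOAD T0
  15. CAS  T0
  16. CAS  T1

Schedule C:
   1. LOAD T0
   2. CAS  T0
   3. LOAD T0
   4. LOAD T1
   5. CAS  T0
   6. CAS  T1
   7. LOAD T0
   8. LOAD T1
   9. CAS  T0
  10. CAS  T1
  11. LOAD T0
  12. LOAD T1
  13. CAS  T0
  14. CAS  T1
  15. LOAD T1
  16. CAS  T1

A

Simulating candidate A:
T1 LOAD — after: cnt=4, r=4 — load
T0 LOAD — after: cnt=4, r=4 — load
T1 CAS — after: cnt=5, r=4 — ok
T0 CAS — after: cnt=5, r=4 — retry
T1 LOAD — after: cnt=5, r=5 — load
T0 LOAD — after: cnt=5, r=5 — load
T0 CAS — after: cnt=6, r=5 — ok
T0 LOAD — after: cnt=6, r=6 — load
T1 CAS — after: cnt=6, r=5 — retry
T0 CAS — after: cnt=7, r=6 — ok
T1 LOAD — after: cnt=7, r=7 — load
T0 LOAD — after: cnt=7, r=7 — load
T0 CAS — after: cnt=8, r=7 — ok
T1 CAS — after: cnt=8, r=7 — retry
T1 LOAD — after: cnt=8, r=8 — load
T1 CAS — after: cnt=9, r=8 — ok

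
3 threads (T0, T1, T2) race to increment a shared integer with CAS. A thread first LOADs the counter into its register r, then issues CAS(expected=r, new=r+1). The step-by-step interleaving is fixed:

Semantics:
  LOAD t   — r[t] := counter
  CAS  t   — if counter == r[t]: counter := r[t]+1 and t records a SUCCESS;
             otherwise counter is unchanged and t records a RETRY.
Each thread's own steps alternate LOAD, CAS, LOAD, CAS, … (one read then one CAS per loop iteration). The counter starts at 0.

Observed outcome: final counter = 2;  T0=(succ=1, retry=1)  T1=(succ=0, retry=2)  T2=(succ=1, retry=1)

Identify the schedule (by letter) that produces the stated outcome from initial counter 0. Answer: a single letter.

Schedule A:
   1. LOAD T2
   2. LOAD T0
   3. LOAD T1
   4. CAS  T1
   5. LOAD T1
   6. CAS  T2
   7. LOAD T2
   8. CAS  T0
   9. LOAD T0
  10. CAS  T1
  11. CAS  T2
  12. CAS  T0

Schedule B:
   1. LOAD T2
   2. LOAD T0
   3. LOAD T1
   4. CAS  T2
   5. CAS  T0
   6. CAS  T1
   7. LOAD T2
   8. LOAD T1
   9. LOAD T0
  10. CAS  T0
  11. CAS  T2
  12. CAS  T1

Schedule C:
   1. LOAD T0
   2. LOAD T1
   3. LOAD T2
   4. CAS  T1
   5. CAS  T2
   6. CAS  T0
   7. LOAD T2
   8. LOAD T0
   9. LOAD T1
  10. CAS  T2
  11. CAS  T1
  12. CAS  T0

B

Simulating candidate B:
T2 LOAD — after: cnt=0, r=0 — load
T0 LOAD — after: cnt=0, r=0 — load
T1 LOAD — after: cnt=0, r=0 — load
T2 CAS — after: cnt=1, r=0 — ok
T0 CAS — after: cnt=1, r=0 — retry
T1 CAS — after: cnt=1, r=0 — retry
T2 LOAD — after: cnt=1, r=1 — load
T1 LOAD — after: cnt=1, r=1 — load
T0 LOAD — after: cnt=1, r=1 — load
T0 CAS — after: cnt=2, r=1 — ok
T2 CAS — after: cnt=2, r=1 — retry
T1 CAS — after: cnt=2, r=1 — retry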